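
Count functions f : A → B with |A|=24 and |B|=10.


Each of |A| = 24 inputs maps to any of |B| = 10 outputs.
# functions = |B|^|A| = 10^24
= 1000000000000000000000000

Number of functions = 1000000000000000000000000


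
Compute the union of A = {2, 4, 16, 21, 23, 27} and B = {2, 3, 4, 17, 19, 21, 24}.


A ∪ B = all elements in A or B (or both)
A = {2, 4, 16, 21, 23, 27}
B = {2, 3, 4, 17, 19, 21, 24}
A ∪ B = {2, 3, 4, 16, 17, 19, 21, 23, 24, 27}

A ∪ B = {2, 3, 4, 16, 17, 19, 21, 23, 24, 27}


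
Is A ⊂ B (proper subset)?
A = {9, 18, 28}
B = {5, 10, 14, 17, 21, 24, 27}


A ⊂ B requires: A ⊆ B AND A ≠ B.
A ⊆ B? No
A ⊄ B, so A is not a proper subset.

No, A is not a proper subset of B


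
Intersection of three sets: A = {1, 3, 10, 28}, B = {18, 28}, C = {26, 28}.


A ∩ B = {28}
(A ∩ B) ∩ C = {28}

A ∩ B ∩ C = {28}


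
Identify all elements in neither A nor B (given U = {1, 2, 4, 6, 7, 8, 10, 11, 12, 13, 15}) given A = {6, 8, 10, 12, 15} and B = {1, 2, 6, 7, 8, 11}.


A = {6, 8, 10, 12, 15}
B = {1, 2, 6, 7, 8, 11}
Region: in neither A nor B (given U = {1, 2, 4, 6, 7, 8, 10, 11, 12, 13, 15})
Elements: {4, 13}

Elements in neither A nor B (given U = {1, 2, 4, 6, 7, 8, 10, 11, 12, 13, 15}): {4, 13}


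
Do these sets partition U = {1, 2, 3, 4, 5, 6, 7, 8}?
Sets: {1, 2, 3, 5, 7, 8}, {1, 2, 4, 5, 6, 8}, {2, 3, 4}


A partition requires: (1) non-empty parts, (2) pairwise disjoint, (3) union = U
Parts: {1, 2, 3, 5, 7, 8}, {1, 2, 4, 5, 6, 8}, {2, 3, 4}
Union of parts: {1, 2, 3, 4, 5, 6, 7, 8}
U = {1, 2, 3, 4, 5, 6, 7, 8}
All non-empty? True
Pairwise disjoint? False
Covers U? True

No, not a valid partition


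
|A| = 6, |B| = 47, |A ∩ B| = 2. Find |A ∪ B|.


|A ∪ B| = |A| + |B| - |A ∩ B|
= 6 + 47 - 2
= 51

|A ∪ B| = 51


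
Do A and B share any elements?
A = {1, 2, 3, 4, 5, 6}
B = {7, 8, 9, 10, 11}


Disjoint means A ∩ B = ∅.
A ∩ B = ∅
A ∩ B = ∅, so A and B are disjoint.

No — A and B share no elements (A ∩ B = ∅), so they are disjoint


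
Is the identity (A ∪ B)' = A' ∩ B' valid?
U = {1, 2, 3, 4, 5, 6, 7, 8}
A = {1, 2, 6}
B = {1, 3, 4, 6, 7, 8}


LHS: A ∪ B = {1, 2, 3, 4, 6, 7, 8}
(A ∪ B)' = U \ (A ∪ B) = {5}
A' = {3, 4, 5, 7, 8}, B' = {2, 5}
Claimed RHS: A' ∩ B' = {5}
Identity is VALID: LHS = RHS = {5} ✓

Identity is valid. (A ∪ B)' = A' ∩ B' = {5}


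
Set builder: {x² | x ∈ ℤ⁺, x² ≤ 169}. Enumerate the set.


Checking each candidate:
Condition: positive perfect squares ≤ 169
Result = {1, 4, 9, 16, 25, 36, 49, 64, 81, 100, 121, 144, 169}

{1, 4, 9, 16, 25, 36, 49, 64, 81, 100, 121, 144, 169}


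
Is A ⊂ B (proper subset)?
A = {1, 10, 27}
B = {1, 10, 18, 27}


A ⊂ B requires: A ⊆ B AND A ≠ B.
A ⊆ B? Yes
A = B? No
A ⊂ B: Yes (A is a proper subset of B)

Yes, A ⊂ B


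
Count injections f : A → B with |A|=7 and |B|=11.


An injection sends each of |A| = 7 inputs to a distinct output in B.
# injections = |B|·(|B|-1)·…·(|B|-|A|+1) = 11! / (11 - 7)!
= 11 × 10 × 9 × 8 × 7 × 6 × 5
= 1663200

Number of injections = 1663200


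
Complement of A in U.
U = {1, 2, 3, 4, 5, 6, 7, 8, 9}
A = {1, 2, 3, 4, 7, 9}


Aᶜ = U \ A = elements in U but not in A
U = {1, 2, 3, 4, 5, 6, 7, 8, 9}
A = {1, 2, 3, 4, 7, 9}
Aᶜ = {5, 6, 8}

Aᶜ = {5, 6, 8}


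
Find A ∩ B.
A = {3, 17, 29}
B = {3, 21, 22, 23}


A ∩ B = elements in both A and B
A = {3, 17, 29}
B = {3, 21, 22, 23}
A ∩ B = {3}

A ∩ B = {3}


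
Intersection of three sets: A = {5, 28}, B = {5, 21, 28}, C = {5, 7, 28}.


A ∩ B = {5, 28}
(A ∩ B) ∩ C = {5, 28}

A ∩ B ∩ C = {5, 28}


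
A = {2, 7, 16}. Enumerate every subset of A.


|A| = 3, so |P(A)| = 2^3 = 8
Enumerate subsets by cardinality (0 to 3):
∅, {2}, {7}, {16}, {2, 7}, {2, 16}, {7, 16}, {2, 7, 16}

P(A) has 8 subsets: ∅, {2}, {7}, {16}, {2, 7}, {2, 16}, {7, 16}, {2, 7, 16}


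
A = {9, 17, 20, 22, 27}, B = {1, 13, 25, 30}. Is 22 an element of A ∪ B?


A = {9, 17, 20, 22, 27}, B = {1, 13, 25, 30}
A ∪ B = all elements in A or B
A ∪ B = {1, 9, 13, 17, 20, 22, 25, 27, 30}
Checking if 22 ∈ A ∪ B
22 is in A ∪ B → True

22 ∈ A ∪ B


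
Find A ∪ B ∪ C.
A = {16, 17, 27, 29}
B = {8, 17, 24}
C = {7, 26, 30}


A ∪ B = {8, 16, 17, 24, 27, 29}
(A ∪ B) ∪ C = {7, 8, 16, 17, 24, 26, 27, 29, 30}

A ∪ B ∪ C = {7, 8, 16, 17, 24, 26, 27, 29, 30}


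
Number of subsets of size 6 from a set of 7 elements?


C(n,k) = n! / (k!(n-k)!)
C(7,6) = 7! / (6!1!)
= 7

C(7,6) = 7


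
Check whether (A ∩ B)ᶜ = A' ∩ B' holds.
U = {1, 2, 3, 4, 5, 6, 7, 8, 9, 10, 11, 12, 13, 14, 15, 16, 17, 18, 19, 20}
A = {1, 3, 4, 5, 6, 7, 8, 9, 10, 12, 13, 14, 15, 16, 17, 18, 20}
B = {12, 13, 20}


LHS: A ∩ B = {12, 13, 20}
(A ∩ B)' = U \ (A ∩ B) = {1, 2, 3, 4, 5, 6, 7, 8, 9, 10, 11, 14, 15, 16, 17, 18, 19}
A' = {2, 11, 19}, B' = {1, 2, 3, 4, 5, 6, 7, 8, 9, 10, 11, 14, 15, 16, 17, 18, 19}
Claimed RHS: A' ∩ B' = {2, 11, 19}
Identity is INVALID: LHS = {1, 2, 3, 4, 5, 6, 7, 8, 9, 10, 11, 14, 15, 16, 17, 18, 19} but the RHS claimed here equals {2, 11, 19}. The correct form is (A ∩ B)' = A' ∪ B'.

Identity is invalid: (A ∩ B)' = {1, 2, 3, 4, 5, 6, 7, 8, 9, 10, 11, 14, 15, 16, 17, 18, 19} but A' ∩ B' = {2, 11, 19}. The correct De Morgan law is (A ∩ B)' = A' ∪ B'.


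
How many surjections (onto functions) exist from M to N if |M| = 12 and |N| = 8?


n = |M| = 12, k = |N| = 8. Surjections via inclusion-exclusion:
S(n,k) = Σ(-1)^i × C(k,i) × (k-i)^n, i=0 to k
i=0: (-1)^0×C(8,0)×8^12 = 68719476736
i=1: (-1)^1×C(8,1)×7^12 = -110730297608
i=2: (-1)^2×C(8,2)×6^12 = 60949905408
i=3: (-1)^3×C(8,3)×5^12 = -13671875000
i=4: (-1)^4×C(8,4)×4^12 = 1174405120
i=5: (-1)^5×C(8,5)×3^12 = -29760696
i=6: (-1)^6×C(8,6)×2^12 = 114688
i=7: (-1)^7×C(8,7)×1^12 = -8
i=8: (-1)^8×C(8,8)×0^12 = 0
Total = 6411968640

Number of surjections = 6411968640


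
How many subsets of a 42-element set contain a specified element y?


Subsets of A containing y correspond to subsets of A \ {y}, which has 41 elements.
Count = 2^(n-1) = 2^41
= 2199023255552

Number of subsets containing y = 2199023255552


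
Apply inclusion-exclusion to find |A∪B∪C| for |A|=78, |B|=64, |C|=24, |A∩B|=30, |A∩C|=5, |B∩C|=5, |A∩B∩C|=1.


|A∪B∪C| = |A|+|B|+|C| - |A∩B|-|A∩C|-|B∩C| + |A∩B∩C|
= 78+64+24 - 30-5-5 + 1
= 166 - 40 + 1
= 127

|A ∪ B ∪ C| = 127


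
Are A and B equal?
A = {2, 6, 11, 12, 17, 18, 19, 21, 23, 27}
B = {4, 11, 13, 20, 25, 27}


Two sets are equal iff they have exactly the same elements.
A = {2, 6, 11, 12, 17, 18, 19, 21, 23, 27}
B = {4, 11, 13, 20, 25, 27}
Differences: {2, 4, 6, 12, 13, 17, 18, 19, 20, 21, 23, 25}
A ≠ B

No, A ≠ B


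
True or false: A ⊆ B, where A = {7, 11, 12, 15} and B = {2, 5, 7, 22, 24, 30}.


A ⊆ B means every element of A is in B.
Elements in A not in B: {11, 12, 15}
So A ⊄ B.

No, A ⊄ B


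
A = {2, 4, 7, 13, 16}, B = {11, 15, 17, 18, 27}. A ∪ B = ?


A ∪ B = all elements in A or B (or both)
A = {2, 4, 7, 13, 16}
B = {11, 15, 17, 18, 27}
A ∪ B = {2, 4, 7, 11, 13, 15, 16, 17, 18, 27}

A ∪ B = {2, 4, 7, 11, 13, 15, 16, 17, 18, 27}


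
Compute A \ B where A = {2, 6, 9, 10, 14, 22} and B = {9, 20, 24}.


A \ B = elements in A but not in B
A = {2, 6, 9, 10, 14, 22}
B = {9, 20, 24}
Remove from A any elements in B
A \ B = {2, 6, 10, 14, 22}

A \ B = {2, 6, 10, 14, 22}


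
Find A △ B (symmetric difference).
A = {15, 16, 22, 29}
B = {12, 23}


A △ B = (A \ B) ∪ (B \ A) = elements in exactly one of A or B
A \ B = {15, 16, 22, 29}
B \ A = {12, 23}
A △ B = {12, 15, 16, 22, 23, 29}

A △ B = {12, 15, 16, 22, 23, 29}


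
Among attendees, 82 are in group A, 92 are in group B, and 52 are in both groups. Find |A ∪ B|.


|A ∪ B| = |A| + |B| - |A ∩ B|
= 82 + 92 - 52
= 122

|A ∪ B| = 122


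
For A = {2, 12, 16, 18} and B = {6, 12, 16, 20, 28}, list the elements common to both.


A ∩ B = elements in both A and B
A = {2, 12, 16, 18}
B = {6, 12, 16, 20, 28}
A ∩ B = {12, 16}

A ∩ B = {12, 16}


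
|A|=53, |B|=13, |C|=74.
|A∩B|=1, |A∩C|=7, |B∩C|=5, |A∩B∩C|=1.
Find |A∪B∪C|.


|A∪B∪C| = |A|+|B|+|C| - |A∩B|-|A∩C|-|B∩C| + |A∩B∩C|
= 53+13+74 - 1-7-5 + 1
= 140 - 13 + 1
= 128

|A ∪ B ∪ C| = 128


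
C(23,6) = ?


C(n,k) = n! / (k!(n-k)!)
C(23,6) = 23! / (6!17!)
= 100947

C(23,6) = 100947


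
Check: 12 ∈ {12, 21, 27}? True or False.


A = {12, 21, 27}
Checking if 12 is in A
12 is in A → True

12 ∈ A


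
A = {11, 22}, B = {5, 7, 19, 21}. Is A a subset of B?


A ⊆ B means every element of A is in B.
Elements in A not in B: {11, 22}
So A ⊄ B.

No, A ⊄ B


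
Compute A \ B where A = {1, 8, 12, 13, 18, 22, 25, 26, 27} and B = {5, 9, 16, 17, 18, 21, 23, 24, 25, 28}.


A \ B = elements in A but not in B
A = {1, 8, 12, 13, 18, 22, 25, 26, 27}
B = {5, 9, 16, 17, 18, 21, 23, 24, 25, 28}
Remove from A any elements in B
A \ B = {1, 8, 12, 13, 22, 26, 27}

A \ B = {1, 8, 12, 13, 22, 26, 27}


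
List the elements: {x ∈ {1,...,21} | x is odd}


Checking each candidate:
Condition: odd numbers in {1,...,21}
Result = {1, 3, 5, 7, 9, 11, 13, 15, 17, 19, 21}

{1, 3, 5, 7, 9, 11, 13, 15, 17, 19, 21}


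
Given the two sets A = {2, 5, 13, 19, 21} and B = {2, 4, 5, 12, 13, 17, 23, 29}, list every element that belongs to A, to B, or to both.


A ∪ B = all elements in A or B (or both)
A = {2, 5, 13, 19, 21}
B = {2, 4, 5, 12, 13, 17, 23, 29}
A ∪ B = {2, 4, 5, 12, 13, 17, 19, 21, 23, 29}

A ∪ B = {2, 4, 5, 12, 13, 17, 19, 21, 23, 29}


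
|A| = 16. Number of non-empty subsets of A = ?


Total subsets = 2^n = 2^16 = 65536
Non-empty subsets exclude the empty set: 2^n - 1
= 65536 - 1
= 65535

Number of non-empty subsets = 65535


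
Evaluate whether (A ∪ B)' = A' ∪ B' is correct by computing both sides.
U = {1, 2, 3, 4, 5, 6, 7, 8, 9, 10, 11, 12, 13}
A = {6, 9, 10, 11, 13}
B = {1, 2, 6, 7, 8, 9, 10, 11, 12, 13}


LHS: A ∪ B = {1, 2, 6, 7, 8, 9, 10, 11, 12, 13}
(A ∪ B)' = U \ (A ∪ B) = {3, 4, 5}
A' = {1, 2, 3, 4, 5, 7, 8, 12}, B' = {3, 4, 5}
Claimed RHS: A' ∪ B' = {1, 2, 3, 4, 5, 7, 8, 12}
Identity is INVALID: LHS = {3, 4, 5} but the RHS claimed here equals {1, 2, 3, 4, 5, 7, 8, 12}. The correct form is (A ∪ B)' = A' ∩ B'.

Identity is invalid: (A ∪ B)' = {3, 4, 5} but A' ∪ B' = {1, 2, 3, 4, 5, 7, 8, 12}. The correct De Morgan law is (A ∪ B)' = A' ∩ B'.


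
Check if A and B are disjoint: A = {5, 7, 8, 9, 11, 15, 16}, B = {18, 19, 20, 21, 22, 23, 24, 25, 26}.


Disjoint means A ∩ B = ∅.
A ∩ B = ∅
A ∩ B = ∅, so A and B are disjoint.

Yes, A and B are disjoint


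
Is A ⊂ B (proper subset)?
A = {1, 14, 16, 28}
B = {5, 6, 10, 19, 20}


A ⊂ B requires: A ⊆ B AND A ≠ B.
A ⊆ B? No
A ⊄ B, so A is not a proper subset.

No, A is not a proper subset of B


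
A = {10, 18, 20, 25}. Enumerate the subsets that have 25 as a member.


A subset of A contains 25 iff the remaining 3 elements form any subset of A \ {25}.
Count: 2^(n-1) = 2^3 = 8
Subsets containing 25: {25}, {10, 25}, {18, 25}, {20, 25}, {10, 18, 25}, {10, 20, 25}, {18, 20, 25}, {10, 18, 20, 25}

Subsets containing 25 (8 total): {25}, {10, 25}, {18, 25}, {20, 25}, {10, 18, 25}, {10, 20, 25}, {18, 20, 25}, {10, 18, 20, 25}


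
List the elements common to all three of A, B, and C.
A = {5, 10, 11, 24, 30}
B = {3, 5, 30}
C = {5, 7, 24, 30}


A ∩ B = {5, 30}
(A ∩ B) ∩ C = {5, 30}

A ∩ B ∩ C = {5, 30}


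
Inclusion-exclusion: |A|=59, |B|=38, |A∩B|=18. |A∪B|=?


|A ∪ B| = |A| + |B| - |A ∩ B|
= 59 + 38 - 18
= 79

|A ∪ B| = 79


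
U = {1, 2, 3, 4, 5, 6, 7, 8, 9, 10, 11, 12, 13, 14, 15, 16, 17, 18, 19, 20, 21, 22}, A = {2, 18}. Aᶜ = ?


Aᶜ = U \ A = elements in U but not in A
U = {1, 2, 3, 4, 5, 6, 7, 8, 9, 10, 11, 12, 13, 14, 15, 16, 17, 18, 19, 20, 21, 22}
A = {2, 18}
Aᶜ = {1, 3, 4, 5, 6, 7, 8, 9, 10, 11, 12, 13, 14, 15, 16, 17, 19, 20, 21, 22}

Aᶜ = {1, 3, 4, 5, 6, 7, 8, 9, 10, 11, 12, 13, 14, 15, 16, 17, 19, 20, 21, 22}


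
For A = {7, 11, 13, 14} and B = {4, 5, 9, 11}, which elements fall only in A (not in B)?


A = {7, 11, 13, 14}
B = {4, 5, 9, 11}
Region: only in A (not in B)
Elements: {7, 13, 14}

Elements only in A (not in B): {7, 13, 14}


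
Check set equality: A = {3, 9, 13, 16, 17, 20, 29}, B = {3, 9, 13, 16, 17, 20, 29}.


Two sets are equal iff they have exactly the same elements.
A = {3, 9, 13, 16, 17, 20, 29}
B = {3, 9, 13, 16, 17, 20, 29}
Same elements → A = B

Yes, A = B


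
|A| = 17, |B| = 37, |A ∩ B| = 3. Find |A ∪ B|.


|A ∪ B| = |A| + |B| - |A ∩ B|
= 17 + 37 - 3
= 51

|A ∪ B| = 51


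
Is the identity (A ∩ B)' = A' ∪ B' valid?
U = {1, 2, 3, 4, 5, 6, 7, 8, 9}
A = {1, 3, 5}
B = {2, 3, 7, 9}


LHS: A ∩ B = {3}
(A ∩ B)' = U \ (A ∩ B) = {1, 2, 4, 5, 6, 7, 8, 9}
A' = {2, 4, 6, 7, 8, 9}, B' = {1, 4, 5, 6, 8}
Claimed RHS: A' ∪ B' = {1, 2, 4, 5, 6, 7, 8, 9}
Identity is VALID: LHS = RHS = {1, 2, 4, 5, 6, 7, 8, 9} ✓

Identity is valid. (A ∩ B)' = A' ∪ B' = {1, 2, 4, 5, 6, 7, 8, 9}


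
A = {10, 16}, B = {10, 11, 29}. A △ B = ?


A △ B = (A \ B) ∪ (B \ A) = elements in exactly one of A or B
A \ B = {16}
B \ A = {11, 29}
A △ B = {11, 16, 29}

A △ B = {11, 16, 29}


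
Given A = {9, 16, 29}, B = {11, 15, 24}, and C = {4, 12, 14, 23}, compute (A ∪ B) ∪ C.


A ∪ B = {9, 11, 15, 16, 24, 29}
(A ∪ B) ∪ C = {4, 9, 11, 12, 14, 15, 16, 23, 24, 29}

A ∪ B ∪ C = {4, 9, 11, 12, 14, 15, 16, 23, 24, 29}


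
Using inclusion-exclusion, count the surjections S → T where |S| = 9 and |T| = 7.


n = |S| = 9, k = |T| = 7. Surjections via inclusion-exclusion:
S(n,k) = Σ(-1)^i × C(k,i) × (k-i)^n, i=0 to k
i=0: (-1)^0×C(7,0)×7^9 = 40353607
i=1: (-1)^1×C(7,1)×6^9 = -70543872
i=2: (-1)^2×C(7,2)×5^9 = 41015625
i=3: (-1)^3×C(7,3)×4^9 = -9175040
i=4: (-1)^4×C(7,4)×3^9 = 688905
i=5: (-1)^5×C(7,5)×2^9 = -10752
i=6: (-1)^6×C(7,6)×1^9 = 7
i=7: (-1)^7×C(7,7)×0^9 = 0
Total = 2328480

Number of surjections = 2328480


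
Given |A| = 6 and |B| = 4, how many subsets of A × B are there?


A relation from A to B is any subset of A × B.
|A × B| = 6 × 4 = 24
# relations = 2^|A × B| = 2^24 = 16777216

Number of relations = 16777216


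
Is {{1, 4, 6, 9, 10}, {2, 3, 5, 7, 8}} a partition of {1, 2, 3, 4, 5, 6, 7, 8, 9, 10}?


A partition requires: (1) non-empty parts, (2) pairwise disjoint, (3) union = U
Parts: {1, 4, 6, 9, 10}, {2, 3, 5, 7, 8}
Union of parts: {1, 2, 3, 4, 5, 6, 7, 8, 9, 10}
U = {1, 2, 3, 4, 5, 6, 7, 8, 9, 10}
All non-empty? True
Pairwise disjoint? True
Covers U? True

Yes, valid partition


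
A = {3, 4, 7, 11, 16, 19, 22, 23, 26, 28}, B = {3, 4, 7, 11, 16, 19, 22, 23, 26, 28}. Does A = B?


Two sets are equal iff they have exactly the same elements.
A = {3, 4, 7, 11, 16, 19, 22, 23, 26, 28}
B = {3, 4, 7, 11, 16, 19, 22, 23, 26, 28}
Same elements → A = B

Yes, A = B


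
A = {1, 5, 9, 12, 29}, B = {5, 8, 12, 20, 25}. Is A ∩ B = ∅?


Disjoint means A ∩ B = ∅.
A ∩ B = {5, 12}
A ∩ B ≠ ∅, so A and B are NOT disjoint.

No, A and B are not disjoint (A ∩ B = {5, 12})


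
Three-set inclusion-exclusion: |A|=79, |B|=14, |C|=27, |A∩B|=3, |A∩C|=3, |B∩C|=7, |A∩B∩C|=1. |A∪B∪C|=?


|A∪B∪C| = |A|+|B|+|C| - |A∩B|-|A∩C|-|B∩C| + |A∩B∩C|
= 79+14+27 - 3-3-7 + 1
= 120 - 13 + 1
= 108

|A ∪ B ∪ C| = 108


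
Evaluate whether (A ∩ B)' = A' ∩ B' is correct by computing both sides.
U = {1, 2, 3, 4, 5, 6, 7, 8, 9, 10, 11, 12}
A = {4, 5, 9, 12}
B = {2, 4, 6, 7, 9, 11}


LHS: A ∩ B = {4, 9}
(A ∩ B)' = U \ (A ∩ B) = {1, 2, 3, 5, 6, 7, 8, 10, 11, 12}
A' = {1, 2, 3, 6, 7, 8, 10, 11}, B' = {1, 3, 5, 8, 10, 12}
Claimed RHS: A' ∩ B' = {1, 3, 8, 10}
Identity is INVALID: LHS = {1, 2, 3, 5, 6, 7, 8, 10, 11, 12} but the RHS claimed here equals {1, 3, 8, 10}. The correct form is (A ∩ B)' = A' ∪ B'.

Identity is invalid: (A ∩ B)' = {1, 2, 3, 5, 6, 7, 8, 10, 11, 12} but A' ∩ B' = {1, 3, 8, 10}. The correct De Morgan law is (A ∩ B)' = A' ∪ B'.


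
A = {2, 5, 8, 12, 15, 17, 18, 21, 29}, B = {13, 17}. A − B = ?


A \ B = elements in A but not in B
A = {2, 5, 8, 12, 15, 17, 18, 21, 29}
B = {13, 17}
Remove from A any elements in B
A \ B = {2, 5, 8, 12, 15, 18, 21, 29}

A \ B = {2, 5, 8, 12, 15, 18, 21, 29}


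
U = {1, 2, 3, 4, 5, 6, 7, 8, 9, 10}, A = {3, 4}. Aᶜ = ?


Aᶜ = U \ A = elements in U but not in A
U = {1, 2, 3, 4, 5, 6, 7, 8, 9, 10}
A = {3, 4}
Aᶜ = {1, 2, 5, 6, 7, 8, 9, 10}

Aᶜ = {1, 2, 5, 6, 7, 8, 9, 10}


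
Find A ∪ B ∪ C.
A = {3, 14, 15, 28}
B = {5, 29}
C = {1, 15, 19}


A ∪ B = {3, 5, 14, 15, 28, 29}
(A ∪ B) ∪ C = {1, 3, 5, 14, 15, 19, 28, 29}

A ∪ B ∪ C = {1, 3, 5, 14, 15, 19, 28, 29}


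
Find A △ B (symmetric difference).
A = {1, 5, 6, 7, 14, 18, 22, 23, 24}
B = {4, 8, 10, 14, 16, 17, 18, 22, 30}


A △ B = (A \ B) ∪ (B \ A) = elements in exactly one of A or B
A \ B = {1, 5, 6, 7, 23, 24}
B \ A = {4, 8, 10, 16, 17, 30}
A △ B = {1, 4, 5, 6, 7, 8, 10, 16, 17, 23, 24, 30}

A △ B = {1, 4, 5, 6, 7, 8, 10, 16, 17, 23, 24, 30}


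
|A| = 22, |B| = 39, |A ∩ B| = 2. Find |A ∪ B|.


|A ∪ B| = |A| + |B| - |A ∩ B|
= 22 + 39 - 2
= 59

|A ∪ B| = 59


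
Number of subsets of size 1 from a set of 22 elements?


C(n,k) = n! / (k!(n-k)!)
C(22,1) = 22! / (1!21!)
= 22

C(22,1) = 22


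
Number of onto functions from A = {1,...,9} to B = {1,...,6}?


n = |A| = 9, k = |B| = 6. Surjections via inclusion-exclusion:
S(n,k) = Σ(-1)^i × C(k,i) × (k-i)^n, i=0 to k
i=0: (-1)^0×C(6,0)×6^9 = 10077696
i=1: (-1)^1×C(6,1)×5^9 = -11718750
i=2: (-1)^2×C(6,2)×4^9 = 3932160
i=3: (-1)^3×C(6,3)×3^9 = -393660
i=4: (-1)^4×C(6,4)×2^9 = 7680
i=5: (-1)^5×C(6,5)×1^9 = -6
i=6: (-1)^6×C(6,6)×0^9 = 0
Total = 1905120

Number of surjections = 1905120


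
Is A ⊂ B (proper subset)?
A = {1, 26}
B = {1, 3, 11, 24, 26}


A ⊂ B requires: A ⊆ B AND A ≠ B.
A ⊆ B? Yes
A = B? No
A ⊂ B: Yes (A is a proper subset of B)

Yes, A ⊂ B


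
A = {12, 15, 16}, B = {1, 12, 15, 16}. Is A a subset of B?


A ⊆ B means every element of A is in B.
All elements of A are in B.
So A ⊆ B.

Yes, A ⊆ B


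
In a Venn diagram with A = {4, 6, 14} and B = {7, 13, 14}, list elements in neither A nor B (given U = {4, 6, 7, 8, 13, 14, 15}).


A = {4, 6, 14}
B = {7, 13, 14}
Region: in neither A nor B (given U = {4, 6, 7, 8, 13, 14, 15})
Elements: {8, 15}

Elements in neither A nor B (given U = {4, 6, 7, 8, 13, 14, 15}): {8, 15}


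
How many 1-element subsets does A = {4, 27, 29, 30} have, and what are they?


|A| = 4, so A has C(4,1) = 4 subsets of size 1.
Enumerate by choosing 1 elements from A at a time:
{4}, {27}, {29}, {30}

1-element subsets (4 total): {4}, {27}, {29}, {30}


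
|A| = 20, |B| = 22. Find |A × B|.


|A × B| = |A| × |B|
= 20 × 22
= 440

|A × B| = 440


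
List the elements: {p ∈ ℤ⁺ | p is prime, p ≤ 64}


Checking each candidate:
Condition: primes ≤ 64
Result = {2, 3, 5, 7, 11, 13, 17, 19, 23, 29, 31, 37, 41, 43, 47, 53, 59, 61}

{2, 3, 5, 7, 11, 13, 17, 19, 23, 29, 31, 37, 41, 43, 47, 53, 59, 61}


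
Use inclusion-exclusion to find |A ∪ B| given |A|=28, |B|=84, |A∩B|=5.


|A ∪ B| = |A| + |B| - |A ∩ B|
= 28 + 84 - 5
= 107

|A ∪ B| = 107


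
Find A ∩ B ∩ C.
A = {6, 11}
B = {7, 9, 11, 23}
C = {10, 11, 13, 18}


A ∩ B = {11}
(A ∩ B) ∩ C = {11}

A ∩ B ∩ C = {11}


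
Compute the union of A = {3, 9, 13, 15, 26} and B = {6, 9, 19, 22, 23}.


A ∪ B = all elements in A or B (or both)
A = {3, 9, 13, 15, 26}
B = {6, 9, 19, 22, 23}
A ∪ B = {3, 6, 9, 13, 15, 19, 22, 23, 26}

A ∪ B = {3, 6, 9, 13, 15, 19, 22, 23, 26}


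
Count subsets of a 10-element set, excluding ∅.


Total subsets = 2^n = 2^10 = 1024
Non-empty subsets exclude the empty set: 2^n - 1
= 1024 - 1
= 1023

Number of non-empty subsets = 1023


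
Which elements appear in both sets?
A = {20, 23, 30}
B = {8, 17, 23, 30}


A ∩ B = elements in both A and B
A = {20, 23, 30}
B = {8, 17, 23, 30}
A ∩ B = {23, 30}

A ∩ B = {23, 30}


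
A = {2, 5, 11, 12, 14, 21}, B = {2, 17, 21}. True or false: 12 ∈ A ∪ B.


A = {2, 5, 11, 12, 14, 21}, B = {2, 17, 21}
A ∪ B = all elements in A or B
A ∪ B = {2, 5, 11, 12, 14, 17, 21}
Checking if 12 ∈ A ∪ B
12 is in A ∪ B → True

12 ∈ A ∪ B


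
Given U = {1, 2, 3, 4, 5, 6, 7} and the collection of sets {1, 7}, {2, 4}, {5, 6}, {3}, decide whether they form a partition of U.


A partition requires: (1) non-empty parts, (2) pairwise disjoint, (3) union = U
Parts: {1, 7}, {2, 4}, {5, 6}, {3}
Union of parts: {1, 2, 3, 4, 5, 6, 7}
U = {1, 2, 3, 4, 5, 6, 7}
All non-empty? True
Pairwise disjoint? True
Covers U? True

Yes, valid partition


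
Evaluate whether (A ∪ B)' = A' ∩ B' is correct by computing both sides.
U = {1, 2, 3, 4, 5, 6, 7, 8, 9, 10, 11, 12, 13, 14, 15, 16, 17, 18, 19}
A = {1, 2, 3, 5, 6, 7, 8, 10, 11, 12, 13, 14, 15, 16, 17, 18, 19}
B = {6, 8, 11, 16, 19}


LHS: A ∪ B = {1, 2, 3, 5, 6, 7, 8, 10, 11, 12, 13, 14, 15, 16, 17, 18, 19}
(A ∪ B)' = U \ (A ∪ B) = {4, 9}
A' = {4, 9}, B' = {1, 2, 3, 4, 5, 7, 9, 10, 12, 13, 14, 15, 17, 18}
Claimed RHS: A' ∩ B' = {4, 9}
Identity is VALID: LHS = RHS = {4, 9} ✓

Identity is valid. (A ∪ B)' = A' ∩ B' = {4, 9}


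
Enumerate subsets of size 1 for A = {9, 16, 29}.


|A| = 3, so A has C(3,1) = 3 subsets of size 1.
Enumerate by choosing 1 elements from A at a time:
{9}, {16}, {29}

1-element subsets (3 total): {9}, {16}, {29}


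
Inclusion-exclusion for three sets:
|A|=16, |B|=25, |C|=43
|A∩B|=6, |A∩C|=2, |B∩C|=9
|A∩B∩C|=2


|A∪B∪C| = |A|+|B|+|C| - |A∩B|-|A∩C|-|B∩C| + |A∩B∩C|
= 16+25+43 - 6-2-9 + 2
= 84 - 17 + 2
= 69

|A ∪ B ∪ C| = 69


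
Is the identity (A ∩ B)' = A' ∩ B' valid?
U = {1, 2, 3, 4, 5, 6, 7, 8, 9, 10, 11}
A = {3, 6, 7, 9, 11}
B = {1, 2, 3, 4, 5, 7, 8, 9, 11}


LHS: A ∩ B = {3, 7, 9, 11}
(A ∩ B)' = U \ (A ∩ B) = {1, 2, 4, 5, 6, 8, 10}
A' = {1, 2, 4, 5, 8, 10}, B' = {6, 10}
Claimed RHS: A' ∩ B' = {10}
Identity is INVALID: LHS = {1, 2, 4, 5, 6, 8, 10} but the RHS claimed here equals {10}. The correct form is (A ∩ B)' = A' ∪ B'.

Identity is invalid: (A ∩ B)' = {1, 2, 4, 5, 6, 8, 10} but A' ∩ B' = {10}. The correct De Morgan law is (A ∩ B)' = A' ∪ B'.


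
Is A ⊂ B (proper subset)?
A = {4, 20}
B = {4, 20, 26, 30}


A ⊂ B requires: A ⊆ B AND A ≠ B.
A ⊆ B? Yes
A = B? No
A ⊂ B: Yes (A is a proper subset of B)

Yes, A ⊂ B


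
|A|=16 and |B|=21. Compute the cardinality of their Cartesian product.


|A × B| = |A| × |B|
= 16 × 21
= 336

|A × B| = 336


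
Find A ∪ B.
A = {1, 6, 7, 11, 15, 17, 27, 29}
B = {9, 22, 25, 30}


A ∪ B = all elements in A or B (or both)
A = {1, 6, 7, 11, 15, 17, 27, 29}
B = {9, 22, 25, 30}
A ∪ B = {1, 6, 7, 9, 11, 15, 17, 22, 25, 27, 29, 30}

A ∪ B = {1, 6, 7, 9, 11, 15, 17, 22, 25, 27, 29, 30}


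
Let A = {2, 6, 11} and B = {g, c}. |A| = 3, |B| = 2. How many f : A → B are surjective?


n = |A| = 3, k = |B| = 2. Surjections via inclusion-exclusion:
S(n,k) = Σ(-1)^i × C(k,i) × (k-i)^n, i=0 to k
i=0: (-1)^0×C(2,0)×2^3 = 8
i=1: (-1)^1×C(2,1)×1^3 = -2
i=2: (-1)^2×C(2,2)×0^3 = 0
Total = 6

Number of surjections = 6


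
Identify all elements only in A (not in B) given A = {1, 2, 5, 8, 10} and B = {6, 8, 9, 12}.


A = {1, 2, 5, 8, 10}
B = {6, 8, 9, 12}
Region: only in A (not in B)
Elements: {1, 2, 5, 10}

Elements only in A (not in B): {1, 2, 5, 10}


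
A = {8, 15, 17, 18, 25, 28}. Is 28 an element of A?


A = {8, 15, 17, 18, 25, 28}
Checking if 28 is in A
28 is in A → True

28 ∈ A


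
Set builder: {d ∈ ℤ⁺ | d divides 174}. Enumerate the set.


Checking each candidate:
Condition: positive divisors of 174
Result = {1, 2, 3, 6, 29, 58, 87, 174}

{1, 2, 3, 6, 29, 58, 87, 174}


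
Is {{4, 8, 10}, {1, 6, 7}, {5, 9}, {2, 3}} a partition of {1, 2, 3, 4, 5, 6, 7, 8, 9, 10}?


A partition requires: (1) non-empty parts, (2) pairwise disjoint, (3) union = U
Parts: {4, 8, 10}, {1, 6, 7}, {5, 9}, {2, 3}
Union of parts: {1, 2, 3, 4, 5, 6, 7, 8, 9, 10}
U = {1, 2, 3, 4, 5, 6, 7, 8, 9, 10}
All non-empty? True
Pairwise disjoint? True
Covers U? True

Yes, valid partition


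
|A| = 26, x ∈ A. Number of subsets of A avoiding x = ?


Subsets of A avoiding x are subsets of A \ {x}, which has 25 elements.
Count = 2^(n-1) = 2^25
= 33554432

Number of subsets avoiding x = 33554432


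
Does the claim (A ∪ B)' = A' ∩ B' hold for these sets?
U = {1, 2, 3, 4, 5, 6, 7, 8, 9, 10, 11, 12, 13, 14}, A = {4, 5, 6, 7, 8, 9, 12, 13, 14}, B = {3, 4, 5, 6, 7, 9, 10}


LHS: A ∪ B = {3, 4, 5, 6, 7, 8, 9, 10, 12, 13, 14}
(A ∪ B)' = U \ (A ∪ B) = {1, 2, 11}
A' = {1, 2, 3, 10, 11}, B' = {1, 2, 8, 11, 12, 13, 14}
Claimed RHS: A' ∩ B' = {1, 2, 11}
Identity is VALID: LHS = RHS = {1, 2, 11} ✓

Identity is valid. (A ∪ B)' = A' ∩ B' = {1, 2, 11}


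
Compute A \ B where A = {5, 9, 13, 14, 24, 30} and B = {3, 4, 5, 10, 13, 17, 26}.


A \ B = elements in A but not in B
A = {5, 9, 13, 14, 24, 30}
B = {3, 4, 5, 10, 13, 17, 26}
Remove from A any elements in B
A \ B = {9, 14, 24, 30}

A \ B = {9, 14, 24, 30}


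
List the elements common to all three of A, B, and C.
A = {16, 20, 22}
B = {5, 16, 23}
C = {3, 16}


A ∩ B = {16}
(A ∩ B) ∩ C = {16}

A ∩ B ∩ C = {16}


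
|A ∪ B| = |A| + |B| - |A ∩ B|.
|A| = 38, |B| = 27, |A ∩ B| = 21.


|A ∪ B| = |A| + |B| - |A ∩ B|
= 38 + 27 - 21
= 44

|A ∪ B| = 44


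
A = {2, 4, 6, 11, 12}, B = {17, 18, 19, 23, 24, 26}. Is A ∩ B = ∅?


Disjoint means A ∩ B = ∅.
A ∩ B = ∅
A ∩ B = ∅, so A and B are disjoint.

Yes, A and B are disjoint


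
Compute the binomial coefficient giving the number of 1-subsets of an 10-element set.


C(n,k) = n! / (k!(n-k)!)
C(10,1) = 10! / (1!9!)
= 10

C(10,1) = 10


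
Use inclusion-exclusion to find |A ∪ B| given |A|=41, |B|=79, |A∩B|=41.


|A ∪ B| = |A| + |B| - |A ∩ B|
= 41 + 79 - 41
= 79

|A ∪ B| = 79


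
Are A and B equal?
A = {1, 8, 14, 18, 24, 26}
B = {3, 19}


Two sets are equal iff they have exactly the same elements.
A = {1, 8, 14, 18, 24, 26}
B = {3, 19}
Differences: {1, 3, 8, 14, 18, 19, 24, 26}
A ≠ B

No, A ≠ B


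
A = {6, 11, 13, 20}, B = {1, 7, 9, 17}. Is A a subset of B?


A ⊆ B means every element of A is in B.
Elements in A not in B: {6, 11, 13, 20}
So A ⊄ B.

No, A ⊄ B


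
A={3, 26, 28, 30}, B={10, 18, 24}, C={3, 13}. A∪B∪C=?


A ∪ B = {3, 10, 18, 24, 26, 28, 30}
(A ∪ B) ∪ C = {3, 10, 13, 18, 24, 26, 28, 30}

A ∪ B ∪ C = {3, 10, 13, 18, 24, 26, 28, 30}


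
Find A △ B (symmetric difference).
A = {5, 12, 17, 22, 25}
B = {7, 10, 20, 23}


A △ B = (A \ B) ∪ (B \ A) = elements in exactly one of A or B
A \ B = {5, 12, 17, 22, 25}
B \ A = {7, 10, 20, 23}
A △ B = {5, 7, 10, 12, 17, 20, 22, 23, 25}

A △ B = {5, 7, 10, 12, 17, 20, 22, 23, 25}


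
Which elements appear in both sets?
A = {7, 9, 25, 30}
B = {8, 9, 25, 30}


A ∩ B = elements in both A and B
A = {7, 9, 25, 30}
B = {8, 9, 25, 30}
A ∩ B = {9, 25, 30}

A ∩ B = {9, 25, 30}


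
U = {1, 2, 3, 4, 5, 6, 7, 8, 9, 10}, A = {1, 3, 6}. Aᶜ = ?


Aᶜ = U \ A = elements in U but not in A
U = {1, 2, 3, 4, 5, 6, 7, 8, 9, 10}
A = {1, 3, 6}
Aᶜ = {2, 4, 5, 7, 8, 9, 10}

Aᶜ = {2, 4, 5, 7, 8, 9, 10}


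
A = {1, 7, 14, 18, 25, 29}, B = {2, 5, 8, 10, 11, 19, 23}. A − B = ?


A \ B = elements in A but not in B
A = {1, 7, 14, 18, 25, 29}
B = {2, 5, 8, 10, 11, 19, 23}
Remove from A any elements in B
A \ B = {1, 7, 14, 18, 25, 29}

A \ B = {1, 7, 14, 18, 25, 29}


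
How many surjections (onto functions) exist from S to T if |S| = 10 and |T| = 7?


n = |S| = 10, k = |T| = 7. Surjections via inclusion-exclusion:
S(n,k) = Σ(-1)^i × C(k,i) × (k-i)^n, i=0 to k
i=0: (-1)^0×C(7,0)×7^10 = 282475249
i=1: (-1)^1×C(7,1)×6^10 = -423263232
i=2: (-1)^2×C(7,2)×5^10 = 205078125
i=3: (-1)^3×C(7,3)×4^10 = -36700160
i=4: (-1)^4×C(7,4)×3^10 = 2066715
i=5: (-1)^5×C(7,5)×2^10 = -21504
i=6: (-1)^6×C(7,6)×1^10 = 7
i=7: (-1)^7×C(7,7)×0^10 = 0
Total = 29635200

Number of surjections = 29635200


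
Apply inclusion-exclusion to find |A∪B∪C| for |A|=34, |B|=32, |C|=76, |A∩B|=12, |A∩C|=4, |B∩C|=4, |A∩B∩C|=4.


|A∪B∪C| = |A|+|B|+|C| - |A∩B|-|A∩C|-|B∩C| + |A∩B∩C|
= 34+32+76 - 12-4-4 + 4
= 142 - 20 + 4
= 126

|A ∪ B ∪ C| = 126


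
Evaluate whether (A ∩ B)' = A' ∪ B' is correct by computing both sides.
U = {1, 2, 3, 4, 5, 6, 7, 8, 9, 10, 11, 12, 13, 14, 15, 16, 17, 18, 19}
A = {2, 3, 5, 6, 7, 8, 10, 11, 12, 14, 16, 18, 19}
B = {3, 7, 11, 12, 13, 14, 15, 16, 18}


LHS: A ∩ B = {3, 7, 11, 12, 14, 16, 18}
(A ∩ B)' = U \ (A ∩ B) = {1, 2, 4, 5, 6, 8, 9, 10, 13, 15, 17, 19}
A' = {1, 4, 9, 13, 15, 17}, B' = {1, 2, 4, 5, 6, 8, 9, 10, 17, 19}
Claimed RHS: A' ∪ B' = {1, 2, 4, 5, 6, 8, 9, 10, 13, 15, 17, 19}
Identity is VALID: LHS = RHS = {1, 2, 4, 5, 6, 8, 9, 10, 13, 15, 17, 19} ✓

Identity is valid. (A ∩ B)' = A' ∪ B' = {1, 2, 4, 5, 6, 8, 9, 10, 13, 15, 17, 19}


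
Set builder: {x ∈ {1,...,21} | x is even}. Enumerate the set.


Checking each candidate:
Condition: even numbers in {1,...,21}
Result = {2, 4, 6, 8, 10, 12, 14, 16, 18, 20}

{2, 4, 6, 8, 10, 12, 14, 16, 18, 20}


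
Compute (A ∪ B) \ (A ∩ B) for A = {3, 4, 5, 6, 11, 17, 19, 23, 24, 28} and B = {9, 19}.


A △ B = (A \ B) ∪ (B \ A) = elements in exactly one of A or B
A \ B = {3, 4, 5, 6, 11, 17, 23, 24, 28}
B \ A = {9}
A △ B = {3, 4, 5, 6, 9, 11, 17, 23, 24, 28}

A △ B = {3, 4, 5, 6, 9, 11, 17, 23, 24, 28}


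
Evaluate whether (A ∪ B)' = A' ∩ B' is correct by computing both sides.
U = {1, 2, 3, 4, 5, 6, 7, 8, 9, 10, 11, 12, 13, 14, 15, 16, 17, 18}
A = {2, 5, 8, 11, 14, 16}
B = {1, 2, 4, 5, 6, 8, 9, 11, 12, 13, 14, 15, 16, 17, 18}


LHS: A ∪ B = {1, 2, 4, 5, 6, 8, 9, 11, 12, 13, 14, 15, 16, 17, 18}
(A ∪ B)' = U \ (A ∪ B) = {3, 7, 10}
A' = {1, 3, 4, 6, 7, 9, 10, 12, 13, 15, 17, 18}, B' = {3, 7, 10}
Claimed RHS: A' ∩ B' = {3, 7, 10}
Identity is VALID: LHS = RHS = {3, 7, 10} ✓

Identity is valid. (A ∪ B)' = A' ∩ B' = {3, 7, 10}


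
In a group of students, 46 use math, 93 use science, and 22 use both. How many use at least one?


|A ∪ B| = |A| + |B| - |A ∩ B|
= 46 + 93 - 22
= 117

|A ∪ B| = 117


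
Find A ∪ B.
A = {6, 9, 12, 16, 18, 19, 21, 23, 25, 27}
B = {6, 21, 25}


A ∪ B = all elements in A or B (or both)
A = {6, 9, 12, 16, 18, 19, 21, 23, 25, 27}
B = {6, 21, 25}
A ∪ B = {6, 9, 12, 16, 18, 19, 21, 23, 25, 27}

A ∪ B = {6, 9, 12, 16, 18, 19, 21, 23, 25, 27}


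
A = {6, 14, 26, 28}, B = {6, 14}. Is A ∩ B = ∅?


Disjoint means A ∩ B = ∅.
A ∩ B = {6, 14}
A ∩ B ≠ ∅, so A and B are NOT disjoint.

No, A and B are not disjoint (A ∩ B = {6, 14})


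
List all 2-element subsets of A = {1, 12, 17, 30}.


|A| = 4, so A has C(4,2) = 6 subsets of size 2.
Enumerate by choosing 2 elements from A at a time:
{1, 12}, {1, 17}, {1, 30}, {12, 17}, {12, 30}, {17, 30}

2-element subsets (6 total): {1, 12}, {1, 17}, {1, 30}, {12, 17}, {12, 30}, {17, 30}


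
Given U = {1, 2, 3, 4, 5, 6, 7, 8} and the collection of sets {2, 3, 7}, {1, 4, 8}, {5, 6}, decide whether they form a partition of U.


A partition requires: (1) non-empty parts, (2) pairwise disjoint, (3) union = U
Parts: {2, 3, 7}, {1, 4, 8}, {5, 6}
Union of parts: {1, 2, 3, 4, 5, 6, 7, 8}
U = {1, 2, 3, 4, 5, 6, 7, 8}
All non-empty? True
Pairwise disjoint? True
Covers U? True

Yes, valid partition


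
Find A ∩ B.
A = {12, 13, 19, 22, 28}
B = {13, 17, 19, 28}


A ∩ B = elements in both A and B
A = {12, 13, 19, 22, 28}
B = {13, 17, 19, 28}
A ∩ B = {13, 19, 28}

A ∩ B = {13, 19, 28}


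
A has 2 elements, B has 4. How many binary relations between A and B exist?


A relation from A to B is any subset of A × B.
|A × B| = 2 × 4 = 8
# relations = 2^|A × B| = 2^8 = 256

Number of relations = 256


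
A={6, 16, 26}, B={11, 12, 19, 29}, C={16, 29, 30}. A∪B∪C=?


A ∪ B = {6, 11, 12, 16, 19, 26, 29}
(A ∪ B) ∪ C = {6, 11, 12, 16, 19, 26, 29, 30}

A ∪ B ∪ C = {6, 11, 12, 16, 19, 26, 29, 30}


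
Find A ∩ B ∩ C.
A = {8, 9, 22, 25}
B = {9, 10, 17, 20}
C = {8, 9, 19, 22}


A ∩ B = {9}
(A ∩ B) ∩ C = {9}

A ∩ B ∩ C = {9}


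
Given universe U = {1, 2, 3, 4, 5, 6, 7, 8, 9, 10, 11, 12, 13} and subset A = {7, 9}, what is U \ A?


Aᶜ = U \ A = elements in U but not in A
U = {1, 2, 3, 4, 5, 6, 7, 8, 9, 10, 11, 12, 13}
A = {7, 9}
Aᶜ = {1, 2, 3, 4, 5, 6, 8, 10, 11, 12, 13}

Aᶜ = {1, 2, 3, 4, 5, 6, 8, 10, 11, 12, 13}


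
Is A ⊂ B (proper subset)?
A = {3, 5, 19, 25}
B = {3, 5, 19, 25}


A ⊂ B requires: A ⊆ B AND A ≠ B.
A ⊆ B? Yes
A = B? Yes
A = B, so A is not a PROPER subset.

No, A is not a proper subset of B


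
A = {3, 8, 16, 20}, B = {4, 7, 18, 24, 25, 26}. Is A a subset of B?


A ⊆ B means every element of A is in B.
Elements in A not in B: {3, 8, 16, 20}
So A ⊄ B.

No, A ⊄ B


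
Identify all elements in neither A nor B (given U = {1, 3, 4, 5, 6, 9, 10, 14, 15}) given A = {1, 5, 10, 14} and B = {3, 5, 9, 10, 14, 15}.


A = {1, 5, 10, 14}
B = {3, 5, 9, 10, 14, 15}
Region: in neither A nor B (given U = {1, 3, 4, 5, 6, 9, 10, 14, 15})
Elements: {4, 6}

Elements in neither A nor B (given U = {1, 3, 4, 5, 6, 9, 10, 14, 15}): {4, 6}


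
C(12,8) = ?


C(n,k) = n! / (k!(n-k)!)
C(12,8) = 12! / (8!4!)
= 495

C(12,8) = 495


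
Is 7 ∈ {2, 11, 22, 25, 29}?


A = {2, 11, 22, 25, 29}
Checking if 7 is in A
7 is not in A → False

7 ∉ A


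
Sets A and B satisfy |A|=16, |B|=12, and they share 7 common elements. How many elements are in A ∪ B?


|A ∪ B| = |A| + |B| - |A ∩ B|
= 16 + 12 - 7
= 21

|A ∪ B| = 21


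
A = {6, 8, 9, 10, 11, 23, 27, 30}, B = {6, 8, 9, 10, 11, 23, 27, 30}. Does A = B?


Two sets are equal iff they have exactly the same elements.
A = {6, 8, 9, 10, 11, 23, 27, 30}
B = {6, 8, 9, 10, 11, 23, 27, 30}
Same elements → A = B

Yes, A = B


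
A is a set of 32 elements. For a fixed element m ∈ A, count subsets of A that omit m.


Subsets of A avoiding m are subsets of A \ {m}, which has 31 elements.
Count = 2^(n-1) = 2^31
= 2147483648

Number of subsets avoiding m = 2147483648


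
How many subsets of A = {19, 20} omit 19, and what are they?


A subset of A that omits 19 is a subset of A \ {19}, so there are 2^(n-1) = 2^1 = 2 of them.
Subsets excluding 19: ∅, {20}

Subsets excluding 19 (2 total): ∅, {20}


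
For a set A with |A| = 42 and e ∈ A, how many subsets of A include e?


Subsets of A containing e correspond to subsets of A \ {e}, which has 41 elements.
Count = 2^(n-1) = 2^41
= 2199023255552

Number of subsets containing e = 2199023255552


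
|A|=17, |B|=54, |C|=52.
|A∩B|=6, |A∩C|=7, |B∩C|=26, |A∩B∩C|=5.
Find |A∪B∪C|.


|A∪B∪C| = |A|+|B|+|C| - |A∩B|-|A∩C|-|B∩C| + |A∩B∩C|
= 17+54+52 - 6-7-26 + 5
= 123 - 39 + 5
= 89

|A ∪ B ∪ C| = 89


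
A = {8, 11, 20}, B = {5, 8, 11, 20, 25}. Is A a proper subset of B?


A ⊂ B requires: A ⊆ B AND A ≠ B.
A ⊆ B? Yes
A = B? No
A ⊂ B: Yes (A is a proper subset of B)

Yes, A ⊂ B


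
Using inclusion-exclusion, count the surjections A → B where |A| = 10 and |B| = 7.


n = |A| = 10, k = |B| = 7. Surjections via inclusion-exclusion:
S(n,k) = Σ(-1)^i × C(k,i) × (k-i)^n, i=0 to k
i=0: (-1)^0×C(7,0)×7^10 = 282475249
i=1: (-1)^1×C(7,1)×6^10 = -423263232
i=2: (-1)^2×C(7,2)×5^10 = 205078125
i=3: (-1)^3×C(7,3)×4^10 = -36700160
i=4: (-1)^4×C(7,4)×3^10 = 2066715
i=5: (-1)^5×C(7,5)×2^10 = -21504
i=6: (-1)^6×C(7,6)×1^10 = 7
i=7: (-1)^7×C(7,7)×0^10 = 0
Total = 29635200

Number of surjections = 29635200


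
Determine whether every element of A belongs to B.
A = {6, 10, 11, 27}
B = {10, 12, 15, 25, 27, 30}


A ⊆ B means every element of A is in B.
Elements in A not in B: {6, 11}
So A ⊄ B.

No, A ⊄ B


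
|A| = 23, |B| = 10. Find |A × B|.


|A × B| = |A| × |B|
= 23 × 10
= 230

|A × B| = 230


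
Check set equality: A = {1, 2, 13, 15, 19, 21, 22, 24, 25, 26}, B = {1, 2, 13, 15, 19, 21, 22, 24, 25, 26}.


Two sets are equal iff they have exactly the same elements.
A = {1, 2, 13, 15, 19, 21, 22, 24, 25, 26}
B = {1, 2, 13, 15, 19, 21, 22, 24, 25, 26}
Same elements → A = B

Yes, A = B


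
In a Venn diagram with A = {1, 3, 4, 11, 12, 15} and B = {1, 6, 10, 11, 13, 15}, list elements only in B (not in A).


A = {1, 3, 4, 11, 12, 15}
B = {1, 6, 10, 11, 13, 15}
Region: only in B (not in A)
Elements: {6, 10, 13}

Elements only in B (not in A): {6, 10, 13}


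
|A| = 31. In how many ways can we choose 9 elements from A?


C(n,k) = n! / (k!(n-k)!)
C(31,9) = 31! / (9!22!)
= 20160075

C(31,9) = 20160075


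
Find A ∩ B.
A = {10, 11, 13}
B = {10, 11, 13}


A ∩ B = elements in both A and B
A = {10, 11, 13}
B = {10, 11, 13}
A ∩ B = {10, 11, 13}

A ∩ B = {10, 11, 13}


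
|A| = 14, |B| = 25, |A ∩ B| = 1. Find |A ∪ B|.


|A ∪ B| = |A| + |B| - |A ∩ B|
= 14 + 25 - 1
= 38

|A ∪ B| = 38


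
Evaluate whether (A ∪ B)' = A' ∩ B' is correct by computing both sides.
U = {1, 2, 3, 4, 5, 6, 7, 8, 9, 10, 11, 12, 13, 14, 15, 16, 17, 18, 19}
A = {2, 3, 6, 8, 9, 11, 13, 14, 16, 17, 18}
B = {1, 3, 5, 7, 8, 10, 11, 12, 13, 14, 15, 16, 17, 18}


LHS: A ∪ B = {1, 2, 3, 5, 6, 7, 8, 9, 10, 11, 12, 13, 14, 15, 16, 17, 18}
(A ∪ B)' = U \ (A ∪ B) = {4, 19}
A' = {1, 4, 5, 7, 10, 12, 15, 19}, B' = {2, 4, 6, 9, 19}
Claimed RHS: A' ∩ B' = {4, 19}
Identity is VALID: LHS = RHS = {4, 19} ✓

Identity is valid. (A ∪ B)' = A' ∩ B' = {4, 19}


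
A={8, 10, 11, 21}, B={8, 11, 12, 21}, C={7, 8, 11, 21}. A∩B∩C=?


A ∩ B = {8, 11, 21}
(A ∩ B) ∩ C = {8, 11, 21}

A ∩ B ∩ C = {8, 11, 21}


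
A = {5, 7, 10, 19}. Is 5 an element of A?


A = {5, 7, 10, 19}
Checking if 5 is in A
5 is in A → True

5 ∈ A


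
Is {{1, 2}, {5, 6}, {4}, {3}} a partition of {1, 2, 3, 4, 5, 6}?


A partition requires: (1) non-empty parts, (2) pairwise disjoint, (3) union = U
Parts: {1, 2}, {5, 6}, {4}, {3}
Union of parts: {1, 2, 3, 4, 5, 6}
U = {1, 2, 3, 4, 5, 6}
All non-empty? True
Pairwise disjoint? True
Covers U? True

Yes, valid partition


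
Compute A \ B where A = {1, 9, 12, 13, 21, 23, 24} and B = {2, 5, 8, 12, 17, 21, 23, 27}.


A \ B = elements in A but not in B
A = {1, 9, 12, 13, 21, 23, 24}
B = {2, 5, 8, 12, 17, 21, 23, 27}
Remove from A any elements in B
A \ B = {1, 9, 13, 24}

A \ B = {1, 9, 13, 24}


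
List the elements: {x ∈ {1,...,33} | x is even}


Checking each candidate:
Condition: even numbers in {1,...,33}
Result = {2, 4, 6, 8, 10, 12, 14, 16, 18, 20, 22, 24, 26, 28, 30, 32}

{2, 4, 6, 8, 10, 12, 14, 16, 18, 20, 22, 24, 26, 28, 30, 32}


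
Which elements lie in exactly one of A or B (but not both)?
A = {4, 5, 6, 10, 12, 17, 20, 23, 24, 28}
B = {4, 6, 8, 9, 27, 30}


A △ B = (A \ B) ∪ (B \ A) = elements in exactly one of A or B
A \ B = {5, 10, 12, 17, 20, 23, 24, 28}
B \ A = {8, 9, 27, 30}
A △ B = {5, 8, 9, 10, 12, 17, 20, 23, 24, 27, 28, 30}

A △ B = {5, 8, 9, 10, 12, 17, 20, 23, 24, 27, 28, 30}


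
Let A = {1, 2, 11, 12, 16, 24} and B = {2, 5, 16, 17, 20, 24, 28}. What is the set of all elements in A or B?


A ∪ B = all elements in A or B (or both)
A = {1, 2, 11, 12, 16, 24}
B = {2, 5, 16, 17, 20, 24, 28}
A ∪ B = {1, 2, 5, 11, 12, 16, 17, 20, 24, 28}

A ∪ B = {1, 2, 5, 11, 12, 16, 17, 20, 24, 28}
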